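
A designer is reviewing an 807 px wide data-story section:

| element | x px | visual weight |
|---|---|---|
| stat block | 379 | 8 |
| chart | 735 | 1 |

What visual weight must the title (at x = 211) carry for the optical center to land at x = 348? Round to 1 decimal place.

w ≈ 4.6

Fixed elements: Σw = 8 + 1 = 9, Σw·x = 8·379 + 1·735 = 3767.
Set Σw·x/Σw = 348: (3767 + 211w) = 348·(9 + w).
So w = (348·9 − 3767)/(211 − 348) = -635/-137 ≈ 4.64.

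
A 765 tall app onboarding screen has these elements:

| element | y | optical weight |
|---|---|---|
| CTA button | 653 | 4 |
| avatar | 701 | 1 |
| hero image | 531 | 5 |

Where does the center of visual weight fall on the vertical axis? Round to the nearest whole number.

Σw = 4 + 1 + 5 = 10.
y: (4·653 + 1·701 + 5·531) / 10 = 5968 / 10 ≈ 596.80

y ≈ 597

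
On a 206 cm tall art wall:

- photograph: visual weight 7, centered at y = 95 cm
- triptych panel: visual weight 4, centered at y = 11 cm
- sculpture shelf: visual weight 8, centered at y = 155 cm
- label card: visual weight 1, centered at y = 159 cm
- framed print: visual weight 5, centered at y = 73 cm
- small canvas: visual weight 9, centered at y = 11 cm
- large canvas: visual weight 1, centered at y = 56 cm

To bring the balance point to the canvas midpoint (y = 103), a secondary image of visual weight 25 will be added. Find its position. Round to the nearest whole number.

After adding the secondary image, total weight = 7 + 4 + 8 + 1 + 5 + 9 + 1 + 25 = 60.
y: target moment 60×103 = 6180; current 7·95 + 4·11 + 8·155 + 1·159 + 5·73 + 9·11 + 1·56 = 2628; the secondary image supplies 3552, so y = 3552/25 ≈ 142.08.

y ≈ 142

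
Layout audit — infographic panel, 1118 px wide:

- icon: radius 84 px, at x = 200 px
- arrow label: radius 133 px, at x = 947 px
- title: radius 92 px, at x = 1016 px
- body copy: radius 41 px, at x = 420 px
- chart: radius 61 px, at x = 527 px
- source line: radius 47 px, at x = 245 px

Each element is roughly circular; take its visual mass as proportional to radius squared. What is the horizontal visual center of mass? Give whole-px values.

x ≈ 734

Weights ∝ r²: icon 84² = 7056, arrow label 133² = 17689, title 92² = 8464, body copy 41² = 1681, chart 61² = 3721, source line 47² = 2209; Σw = 40820.
Σw·x = 29970299; x̄ = 29970299/40820 ≈ 734.21.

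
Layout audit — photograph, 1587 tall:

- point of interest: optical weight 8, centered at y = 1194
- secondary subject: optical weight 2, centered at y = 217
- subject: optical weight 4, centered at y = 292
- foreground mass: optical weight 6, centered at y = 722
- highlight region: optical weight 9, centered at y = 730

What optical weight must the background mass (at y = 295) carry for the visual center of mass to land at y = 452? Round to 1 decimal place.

w ≈ 57.0

Existing Σw = 29 (8 + 2 + 4 + 6 + 9); existing moment 8·1194 + 2·217 + 4·292 + 6·722 + 9·730 = 22056.
Set Σw·y/Σw = 452: (22056 + 295w) = 452·(29 + w).
So w = (452·29 − 22056)/(295 − 452) = -8948/-157 ≈ 56.99.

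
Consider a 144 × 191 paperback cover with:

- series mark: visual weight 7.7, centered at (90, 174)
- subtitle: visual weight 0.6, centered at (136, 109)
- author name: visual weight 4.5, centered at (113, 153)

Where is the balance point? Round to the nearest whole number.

(100, 164)

Σw = 7.7 + 0.6 + 4.5 = 12.8.
Σw·x = 7.7·90 + 0.6·136 + 4.5·113 = 1283.1, so x̄ = 1283.1/12.8 ≈ 100.24.
Σw·y = 7.7·174 + 0.6·109 + 4.5·153 = 2093.7, so ȳ = 2093.7/12.8 ≈ 163.57.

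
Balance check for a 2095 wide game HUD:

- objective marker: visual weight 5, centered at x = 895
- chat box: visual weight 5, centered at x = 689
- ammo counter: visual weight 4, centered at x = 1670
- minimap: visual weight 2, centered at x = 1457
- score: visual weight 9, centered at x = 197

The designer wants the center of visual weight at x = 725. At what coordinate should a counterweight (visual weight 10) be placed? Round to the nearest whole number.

New total weight: (5 + 5 + 4 + 2 + 9) + 10 = 35.
x: target moment 35×725 = 25375; current 5·895 + 5·689 + 4·1670 + 2·1457 + 9·197 = 19287; the counterweight supplies 6088, so x = 6088/10 ≈ 608.80.

x ≈ 609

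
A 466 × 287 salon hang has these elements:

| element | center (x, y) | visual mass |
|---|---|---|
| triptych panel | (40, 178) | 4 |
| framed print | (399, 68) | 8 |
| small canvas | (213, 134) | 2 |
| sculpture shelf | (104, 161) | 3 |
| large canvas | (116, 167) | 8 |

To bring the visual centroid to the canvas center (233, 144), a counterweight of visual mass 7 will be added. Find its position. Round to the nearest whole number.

(348, 181)

After adding the counterweight, total weight = 4 + 8 + 2 + 3 + 8 + 7 = 32.
x: need Σw·x = 32·233 = 7456. Existing = 4·40 + 8·399 + 2·213 + 3·104 + 8·116 = 5018. Remainder 2438 / 7 ≈ 348.29.
y: need Σw·y = 32·144 = 4608. Existing = 4·178 + 8·68 + 2·134 + 3·161 + 8·167 = 3343. Remainder 1265 / 7 ≈ 180.71.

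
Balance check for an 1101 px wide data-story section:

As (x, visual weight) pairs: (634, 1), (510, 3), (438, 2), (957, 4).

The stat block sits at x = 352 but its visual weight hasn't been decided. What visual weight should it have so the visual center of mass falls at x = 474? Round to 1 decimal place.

w ≈ 17.4

Existing Σw = 10 (1 + 3 + 2 + 4); existing moment 1·634 + 3·510 + 2·438 + 4·957 = 6868.
Balance at x = 474 requires (6868 + w·352) / (10 + w) = 474.
So w = (474·10 − 6868)/(352 − 474) = -2128/-122 ≈ 17.44.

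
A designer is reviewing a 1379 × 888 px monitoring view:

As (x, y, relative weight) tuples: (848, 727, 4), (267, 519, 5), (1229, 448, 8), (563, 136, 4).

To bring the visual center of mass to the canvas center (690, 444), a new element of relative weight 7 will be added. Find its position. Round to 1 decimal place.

(358.4, 400.1)

After adding the new element, total weight = 4 + 5 + 8 + 4 + 7 = 28.
x: target moment 28×690 = 19320; current 4·848 + 5·267 + 8·1229 + 4·563 = 16811; the new element supplies 2509, so x = 2509/7 ≈ 358.43.
y: target moment 28×444 = 12432; current 4·727 + 5·519 + 8·448 + 4·136 = 9631; the new element supplies 2801, so y = 2801/7 ≈ 400.14.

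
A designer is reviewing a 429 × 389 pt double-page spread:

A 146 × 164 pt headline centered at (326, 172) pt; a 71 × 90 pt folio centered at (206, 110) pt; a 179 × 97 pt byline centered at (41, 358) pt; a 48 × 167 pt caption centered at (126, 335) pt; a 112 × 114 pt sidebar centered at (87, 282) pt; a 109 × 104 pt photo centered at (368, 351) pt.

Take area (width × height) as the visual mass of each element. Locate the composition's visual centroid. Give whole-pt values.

(202, 267)

Taking area as weight: headline 146·164 = 23944, folio 71·90 = 6390, byline 179·97 = 17363, caption 48·167 = 8016, sidebar 112·114 = 12768, photo 109·104 = 11336. Sum 79817.
x: moment 16126447 / weight 79817 ≈ 202.04
Σw·y = 21302094; ȳ = 21302094/79817 ≈ 266.89.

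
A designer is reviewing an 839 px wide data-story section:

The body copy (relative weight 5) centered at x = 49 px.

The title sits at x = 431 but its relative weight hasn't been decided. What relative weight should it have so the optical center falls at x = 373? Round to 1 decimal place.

w ≈ 27.9

Known: weight 5 with moment 5·49 = 245.
For the centroid to hit 373: (245 + w·431) / (5 + w) = 373.
Solving: w = (373·5 − 245) / (431 − 373) = 1620 / 58 ≈ 27.93.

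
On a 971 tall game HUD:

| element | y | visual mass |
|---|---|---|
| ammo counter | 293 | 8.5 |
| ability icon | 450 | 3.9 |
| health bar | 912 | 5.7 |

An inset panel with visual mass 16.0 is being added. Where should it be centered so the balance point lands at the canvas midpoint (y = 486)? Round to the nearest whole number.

New total weight: (8.5 + 3.9 + 5.7) + 16.0 = 34.1.
y: target moment 34.1×486 = 16572.6; current 8.5·293 + 3.9·450 + 5.7·912 = 9443.9; the inset panel supplies 7128.7, so y = 7128.7/16.0 ≈ 445.54.

y ≈ 446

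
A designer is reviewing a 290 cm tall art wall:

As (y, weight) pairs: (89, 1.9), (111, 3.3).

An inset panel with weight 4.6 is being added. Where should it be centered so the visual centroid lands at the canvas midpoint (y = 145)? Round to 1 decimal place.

With the inset panel, Σw becomes 1.9 + 3.3 + 4.6 = 9.8.
y: need Σw·y = 9.8·145 = 1421.0. Existing = 1.9·89 + 3.3·111 = 535.4. Remainder 885.6 / 4.6 ≈ 192.52.

y ≈ 192.5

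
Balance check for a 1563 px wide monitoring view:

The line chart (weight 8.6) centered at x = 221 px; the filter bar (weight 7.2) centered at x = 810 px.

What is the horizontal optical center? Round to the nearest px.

Total weight = 8.6 + 7.2 = 15.8.
Σw·x = 8.6·221 + 7.2·810 = 7732.6, so x̄ = 7732.6/15.8 ≈ 489.41.

x ≈ 489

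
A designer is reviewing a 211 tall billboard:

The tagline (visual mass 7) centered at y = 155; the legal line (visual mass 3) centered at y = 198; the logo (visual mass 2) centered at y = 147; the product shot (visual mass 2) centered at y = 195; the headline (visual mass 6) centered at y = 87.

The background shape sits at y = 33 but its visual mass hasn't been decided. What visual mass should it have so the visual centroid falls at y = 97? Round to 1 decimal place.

w ≈ 14.8

Existing Σw = 20 (7 + 3 + 2 + 2 + 6); existing moment 7·155 + 3·198 + 2·147 + 2·195 + 6·87 = 2885.
For the centroid to hit 97: (2885 + w·33) / (20 + w) = 97.
Rearranging, w·(33 − 97) = 97·20 − 2885 = -945, so w ≈ -945/-64 = 14.77.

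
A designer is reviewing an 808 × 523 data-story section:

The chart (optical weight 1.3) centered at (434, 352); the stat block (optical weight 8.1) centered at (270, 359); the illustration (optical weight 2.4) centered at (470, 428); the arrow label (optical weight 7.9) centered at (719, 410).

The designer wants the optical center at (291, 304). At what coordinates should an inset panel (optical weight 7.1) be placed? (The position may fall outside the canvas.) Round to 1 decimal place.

(-248.0, 72.6)

After adding the inset panel, total weight = 1.3 + 8.1 + 2.4 + 7.9 + 7.1 = 26.8.
Along x: (9559.3 + 7.1·x) / 26.8 = 291 (existing moment 1.3·434 + 8.1·270 + 2.4·470 + 7.9·719 = 9559.3) ⇒ x = (7798.8 − 9559.3) / 7.1 ≈ -247.96.
Along y: (7631.7 + 7.1·y) / 26.8 = 304 (existing moment 1.3·352 + 8.1·359 + 2.4·428 + 7.9·410 = 7631.7) ⇒ y = (8147.2 − 7631.7) / 7.1 ≈ 72.61.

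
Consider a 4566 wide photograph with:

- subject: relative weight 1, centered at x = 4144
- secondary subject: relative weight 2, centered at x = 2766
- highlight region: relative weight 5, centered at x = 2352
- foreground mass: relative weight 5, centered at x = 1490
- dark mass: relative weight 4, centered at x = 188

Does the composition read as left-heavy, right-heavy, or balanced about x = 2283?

left-heavy

Weights sum to 1 + 2 + 5 + 5 + 4 = 17.
x-moment: 1·4144 + 2·2766 + 5·2352 + 5·1490 + 4·188 = 29638; centroid 29638/17 ≈ 1743.41.
1743.4 lies left of the midline 2283, so the layout is left-heavy.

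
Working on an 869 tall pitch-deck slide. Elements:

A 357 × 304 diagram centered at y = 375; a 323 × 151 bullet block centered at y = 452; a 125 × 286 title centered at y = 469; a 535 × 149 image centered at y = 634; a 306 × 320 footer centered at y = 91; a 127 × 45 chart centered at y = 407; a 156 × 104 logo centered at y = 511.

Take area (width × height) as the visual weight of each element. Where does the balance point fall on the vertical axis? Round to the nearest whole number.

Areas → weights: diagram 357·304 = 108528, bullet block 323·151 = 48773, title 125·286 = 35750, image 535·149 = 79715, footer 306·320 = 97920, chart 127·45 = 5715, logo 156·104 = 16224; Σw = 392625.
y: moment 149576645 / weight 392625 ≈ 380.97

y ≈ 381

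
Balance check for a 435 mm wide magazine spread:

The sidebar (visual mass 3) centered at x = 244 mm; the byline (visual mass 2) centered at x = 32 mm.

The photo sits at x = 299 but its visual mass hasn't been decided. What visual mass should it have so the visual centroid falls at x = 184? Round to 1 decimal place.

w ≈ 1.1

Known weights sum to 3 + 2 = 5; their moment is 3·244 + 2·32 = 796.
For the centroid to hit 184: (796 + w·299) / (5 + w) = 184.
Solving: w = (184·5 − 796) / (299 − 184) = 124 / 115 ≈ 1.08.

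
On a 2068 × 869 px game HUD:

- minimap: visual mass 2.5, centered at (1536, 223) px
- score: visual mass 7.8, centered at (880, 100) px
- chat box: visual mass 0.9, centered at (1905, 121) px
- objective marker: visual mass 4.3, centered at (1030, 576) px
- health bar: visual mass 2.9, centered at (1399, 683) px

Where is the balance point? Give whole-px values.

Weights sum to 2.5 + 7.8 + 0.9 + 4.3 + 2.9 = 18.4.
x: (2.5·1536 + 7.8·880 + 0.9·1905 + 4.3·1030 + 2.9·1399) / 18.4 = 20904.6 / 18.4 ≈ 1136.12
y: (2.5·223 + 7.8·100 + 0.9·121 + 4.3·576 + 2.9·683) / 18.4 = 5903.9 / 18.4 ≈ 320.86

(1136, 321)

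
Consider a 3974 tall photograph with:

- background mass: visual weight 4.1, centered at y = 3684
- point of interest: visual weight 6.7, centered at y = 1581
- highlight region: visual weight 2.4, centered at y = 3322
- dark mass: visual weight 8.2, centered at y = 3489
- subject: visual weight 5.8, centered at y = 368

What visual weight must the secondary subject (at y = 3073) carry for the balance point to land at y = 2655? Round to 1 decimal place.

w ≈ 18.7

Fixed elements: Σw = 4.1 + 6.7 + 2.4 + 8.2 + 5.8 = 27.2, Σw·y = 4.1·3684 + 6.7·1581 + 2.4·3322 + 8.2·3489 + 5.8·368 = 64414.1.
For the centroid to hit 2655: (64414.1 + w·3073) / (27.2 + w) = 2655.
Rearranging, w·(3073 − 2655) = 2655·27.2 − 64414.1 = 7801.9, so w ≈ 7801.9/418 = 18.66.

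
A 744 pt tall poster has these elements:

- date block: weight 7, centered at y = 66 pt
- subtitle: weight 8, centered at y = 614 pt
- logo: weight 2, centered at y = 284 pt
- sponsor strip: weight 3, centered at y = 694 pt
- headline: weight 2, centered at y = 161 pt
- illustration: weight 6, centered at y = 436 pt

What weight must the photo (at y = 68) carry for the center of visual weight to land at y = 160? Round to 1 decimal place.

w ≈ 70.5

Existing Σw = 28 (7 + 8 + 2 + 3 + 2 + 6); existing moment 7·66 + 8·614 + 2·284 + 3·694 + 2·161 + 6·436 = 10962.
Balance at y = 160 requires (10962 + w·68) / (28 + w) = 160.
So w = (160·28 − 10962)/(68 − 160) = -6482/-92 ≈ 70.46.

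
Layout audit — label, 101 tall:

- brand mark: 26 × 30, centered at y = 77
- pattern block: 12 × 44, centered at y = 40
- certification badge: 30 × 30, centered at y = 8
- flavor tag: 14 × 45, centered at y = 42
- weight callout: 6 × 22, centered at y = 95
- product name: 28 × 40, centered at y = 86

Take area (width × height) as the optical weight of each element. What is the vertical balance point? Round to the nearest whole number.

y ≈ 55

Taking area as weight: brand mark 26·30 = 780, pattern block 12·44 = 528, certification badge 30·30 = 900, flavor tag 14·45 = 630, weight callout 6·22 = 132, product name 28·40 = 1120. Sum 4090.
Σw·y = 223700; ȳ = 223700/4090 ≈ 54.69.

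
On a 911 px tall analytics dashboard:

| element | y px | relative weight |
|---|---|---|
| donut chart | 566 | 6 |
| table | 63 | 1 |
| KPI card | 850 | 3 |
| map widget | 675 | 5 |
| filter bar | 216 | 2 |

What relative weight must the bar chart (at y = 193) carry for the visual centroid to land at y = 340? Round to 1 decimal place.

Existing Σw = 17 (6 + 1 + 3 + 5 + 2); existing moment 6·566 + 1·63 + 3·850 + 5·675 + 2·216 = 9816.
Set Σw·y/Σw = 340: (9816 + 193w) = 340·(17 + w).
So w = (340·17 − 9816)/(193 − 340) = -4036/-147 ≈ 27.46.

w ≈ 27.5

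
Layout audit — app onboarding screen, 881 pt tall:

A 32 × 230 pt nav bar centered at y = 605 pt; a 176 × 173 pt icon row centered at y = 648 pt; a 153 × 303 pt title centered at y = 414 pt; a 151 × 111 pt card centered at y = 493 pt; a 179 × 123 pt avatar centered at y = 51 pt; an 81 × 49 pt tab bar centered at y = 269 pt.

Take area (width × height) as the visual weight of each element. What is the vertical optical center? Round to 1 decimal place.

y ≈ 424.1

Areas → weights: nav bar 32·230 = 7360, icon row 176·173 = 30448, title 153·303 = 46359, card 151·111 = 16761, avatar 179·123 = 22017, tab bar 81·49 = 3969; Σw = 126914.
y: (7360·605 + 30448·648 + 46359·414 + 16761·493 + 22017·51 + 3969·269) / 126914 = 53829431 / 126914 ≈ 424.14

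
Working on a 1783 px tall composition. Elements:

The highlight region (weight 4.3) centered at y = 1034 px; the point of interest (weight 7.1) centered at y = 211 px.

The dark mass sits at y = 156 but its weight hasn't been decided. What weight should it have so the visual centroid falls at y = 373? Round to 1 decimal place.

w ≈ 7.8

Fixed elements: Σw = 4.3 + 7.1 = 11.4, Σw·y = 4.3·1034 + 7.1·211 = 5944.3.
Balance at y = 373 requires (5944.3 + w·156) / (11.4 + w) = 373.
Solving: w = (373·11.4 − 5944.3) / (156 − 373) = -1692.1 / -217 ≈ 7.80.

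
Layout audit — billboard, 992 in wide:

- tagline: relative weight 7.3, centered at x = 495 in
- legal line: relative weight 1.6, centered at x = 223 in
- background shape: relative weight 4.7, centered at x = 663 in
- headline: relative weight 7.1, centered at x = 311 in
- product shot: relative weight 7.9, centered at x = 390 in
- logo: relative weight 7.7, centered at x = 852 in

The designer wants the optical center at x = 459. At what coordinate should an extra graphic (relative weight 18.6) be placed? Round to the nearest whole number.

x ≈ 337

After adding the extra graphic, total weight = 7.3 + 1.6 + 4.7 + 7.1 + 7.9 + 7.7 + 18.6 = 54.9.
x: need Σw·x = 54.9·459 = 25199.1. Existing = 7.3·495 + 1.6·223 + 4.7·663 + 7.1·311 + 7.9·390 + 7.7·852 = 18935.9. Remainder 6263.2 / 18.6 ≈ 336.73.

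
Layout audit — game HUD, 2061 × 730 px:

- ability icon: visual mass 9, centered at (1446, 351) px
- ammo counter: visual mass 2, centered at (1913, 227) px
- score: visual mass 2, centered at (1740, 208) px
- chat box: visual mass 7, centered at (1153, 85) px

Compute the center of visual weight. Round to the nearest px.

(1420, 231)

Total weight = 9 + 2 + 2 + 7 = 20.
x-moment: 9·1446 + 2·1913 + 2·1740 + 7·1153 = 28391; centroid 28391/20 ≈ 1419.55.
y-moment: 9·351 + 2·227 + 2·208 + 7·85 = 4624; centroid 4624/20 ≈ 231.20.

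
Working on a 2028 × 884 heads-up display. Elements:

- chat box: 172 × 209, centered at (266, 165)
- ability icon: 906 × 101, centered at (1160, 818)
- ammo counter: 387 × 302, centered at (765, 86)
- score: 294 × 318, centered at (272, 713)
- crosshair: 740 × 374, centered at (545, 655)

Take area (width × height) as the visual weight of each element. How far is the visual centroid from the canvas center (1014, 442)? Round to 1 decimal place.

≈ 408.3

Areas → weights: chat box 172·209 = 35948, ability icon 906·101 = 91506, ammo counter 387·302 = 116874, score 294·318 = 93492, crosshair 740·374 = 276760; Σw = 614580.
x-moment: 35948·266 + 91506·1160 + 116874·765 + 93492·272 + 276760·545 = 381381762; centroid 381381762/614580 ≈ 620.56.
y-moment: 35948·165 + 91506·818 + 116874·86 + 93492·713 + 276760·655 = 338772088; centroid 338772088/614580 ≈ 551.23.
From (1014, 442): dx = -393.44, dy = 109.23, so the distance is √(dx²+dy²) ≈ 408.32.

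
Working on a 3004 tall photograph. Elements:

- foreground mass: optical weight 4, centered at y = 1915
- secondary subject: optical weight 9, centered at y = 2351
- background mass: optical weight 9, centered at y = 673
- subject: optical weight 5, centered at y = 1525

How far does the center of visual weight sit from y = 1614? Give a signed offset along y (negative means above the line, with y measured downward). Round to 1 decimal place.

≈ -39.9

Weights sum to 4 + 9 + 9 + 5 = 27.
y-moment: 4·1915 + 9·2351 + 9·673 + 5·1525 = 42501; centroid 42501/27 ≈ 1574.11.
Difference: 1574.11 − 1614 ≈ -39.89.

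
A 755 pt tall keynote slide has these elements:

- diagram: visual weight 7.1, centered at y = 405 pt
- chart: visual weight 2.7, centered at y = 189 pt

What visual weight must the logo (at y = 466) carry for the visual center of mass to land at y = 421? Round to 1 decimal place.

w ≈ 16.4

Fixed elements: Σw = 7.1 + 2.7 = 9.8, Σw·y = 7.1·405 + 2.7·189 = 3385.8.
Set Σw·y/Σw = 421: (3385.8 + 466w) = 421·(9.8 + w).
So w = (421·9.8 − 3385.8)/(466 − 421) = 740.0/45 ≈ 16.44.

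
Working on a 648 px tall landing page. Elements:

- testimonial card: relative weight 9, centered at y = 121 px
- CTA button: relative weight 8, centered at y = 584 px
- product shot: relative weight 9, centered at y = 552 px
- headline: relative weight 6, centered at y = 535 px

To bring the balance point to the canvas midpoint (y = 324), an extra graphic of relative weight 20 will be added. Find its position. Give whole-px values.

New total weight: (9 + 8 + 9 + 6) + 20 = 52.
Along y: (13939 + 20·y) / 52 = 324 (existing moment 9·121 + 8·584 + 9·552 + 6·535 = 13939) ⇒ y = (16848 − 13939) / 20 ≈ 145.45.

y ≈ 145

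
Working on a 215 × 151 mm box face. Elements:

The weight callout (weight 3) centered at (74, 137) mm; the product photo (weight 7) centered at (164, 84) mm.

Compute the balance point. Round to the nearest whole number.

Total weight = 3 + 7 = 10.
x: (3·74 + 7·164) / 10 = 1370 / 10 ≈ 137.00
y: (3·137 + 7·84) / 10 = 999 / 10 ≈ 99.90

(137, 100)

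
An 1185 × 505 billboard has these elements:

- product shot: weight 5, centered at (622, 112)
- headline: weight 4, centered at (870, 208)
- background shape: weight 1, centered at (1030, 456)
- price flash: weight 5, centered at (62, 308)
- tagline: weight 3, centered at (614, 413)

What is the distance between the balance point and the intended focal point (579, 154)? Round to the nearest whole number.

Σw = 5 + 4 + 1 + 5 + 3 = 18.
x: (5·622 + 4·870 + 1·1030 + 5·62 + 3·614) / 18 = 9772 / 18 ≈ 542.89
y: (5·112 + 4·208 + 1·456 + 5·308 + 3·413) / 18 = 4627 / 18 ≈ 257.06
From (579, 154): dx = -36.11, dy = 103.06, so the distance is √(dx²+dy²) ≈ 109.20.

≈ 109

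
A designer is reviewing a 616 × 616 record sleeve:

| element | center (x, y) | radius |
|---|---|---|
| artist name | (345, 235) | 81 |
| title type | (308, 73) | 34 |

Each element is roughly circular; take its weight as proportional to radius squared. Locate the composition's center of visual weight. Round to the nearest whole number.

Weights ∝ r²: artist name 81² = 6561, title type 34² = 1156; Σw = 7717.
x-moment: 6561·345 + 1156·308 = 2619593; centroid 2619593/7717 ≈ 339.46.
y-moment: 6561·235 + 1156·73 = 1626223; centroid 1626223/7717 ≈ 210.73.

(339, 211)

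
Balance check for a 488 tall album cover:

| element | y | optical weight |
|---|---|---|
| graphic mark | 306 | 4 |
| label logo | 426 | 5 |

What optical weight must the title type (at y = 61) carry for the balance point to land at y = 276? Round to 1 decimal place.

Existing Σw = 9 (4 + 5); existing moment 4·306 + 5·426 = 3354.
For the centroid to hit 276: (3354 + w·61) / (9 + w) = 276.
Rearranging, w·(61 − 276) = 276·9 − 3354 = -870, so w ≈ -870/-215 = 4.05.

w ≈ 4.0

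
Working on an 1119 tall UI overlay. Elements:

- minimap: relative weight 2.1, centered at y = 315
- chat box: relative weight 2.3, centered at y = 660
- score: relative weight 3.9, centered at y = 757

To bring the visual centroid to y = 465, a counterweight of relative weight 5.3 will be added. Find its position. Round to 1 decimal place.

With the counterweight, Σw becomes 2.1 + 2.3 + 3.9 + 5.3 = 13.6.
y: target moment 13.6×465 = 6324.0; current 2.1·315 + 2.3·660 + 3.9·757 = 5131.8; the counterweight supplies 1192.2, so y = 1192.2/5.3 ≈ 224.94.

y ≈ 224.9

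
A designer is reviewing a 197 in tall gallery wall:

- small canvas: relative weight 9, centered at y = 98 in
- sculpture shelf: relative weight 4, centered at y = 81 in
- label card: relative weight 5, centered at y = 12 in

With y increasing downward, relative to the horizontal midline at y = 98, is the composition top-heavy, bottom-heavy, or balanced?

top-heavy

Σw = 9 + 4 + 5 = 18.
y: (9·98 + 4·81 + 5·12) / 18 = 1266 / 18 ≈ 70.33
Since 70.3 is above (smaller y than) 98, the composition reads top-heavy.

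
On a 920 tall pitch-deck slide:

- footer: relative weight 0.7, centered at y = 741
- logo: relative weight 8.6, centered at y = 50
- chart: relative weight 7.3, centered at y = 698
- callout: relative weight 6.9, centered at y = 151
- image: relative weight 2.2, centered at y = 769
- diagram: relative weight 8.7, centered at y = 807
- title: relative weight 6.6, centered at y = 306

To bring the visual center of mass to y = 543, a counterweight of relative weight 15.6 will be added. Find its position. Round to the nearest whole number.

y ≈ 828

After adding the counterweight, total weight = 0.7 + 8.6 + 7.3 + 6.9 + 2.2 + 8.7 + 6.6 + 15.6 = 56.6.
Along y: (17818.3 + 15.6·y) / 56.6 = 543 (existing moment 0.7·741 + 8.6·50 + 7.3·698 + 6.9·151 + 2.2·769 + 8.7·807 + 6.6·306 = 17818.3) ⇒ y = (30733.8 − 17818.3) / 15.6 ≈ 827.92.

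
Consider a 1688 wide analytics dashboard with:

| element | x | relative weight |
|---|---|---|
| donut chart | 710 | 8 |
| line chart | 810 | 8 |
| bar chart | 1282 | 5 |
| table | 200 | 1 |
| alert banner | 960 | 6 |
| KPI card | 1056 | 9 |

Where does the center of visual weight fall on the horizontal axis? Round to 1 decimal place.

x ≈ 919.8

Total weight = 8 + 8 + 5 + 1 + 6 + 9 = 37.
Σw·x = 34034; x̄ = 34034/37 ≈ 919.84.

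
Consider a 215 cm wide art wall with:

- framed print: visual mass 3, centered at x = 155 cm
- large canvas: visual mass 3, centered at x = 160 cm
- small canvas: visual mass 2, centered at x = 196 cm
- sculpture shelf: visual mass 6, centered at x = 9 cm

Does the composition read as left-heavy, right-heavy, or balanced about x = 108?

Σw = 3 + 3 + 2 + 6 = 14.
x: (3·155 + 3·160 + 2·196 + 6·9) / 14 = 1391 / 14 ≈ 99.36
99.4 vs midline 108 → left-heavy.

left-heavy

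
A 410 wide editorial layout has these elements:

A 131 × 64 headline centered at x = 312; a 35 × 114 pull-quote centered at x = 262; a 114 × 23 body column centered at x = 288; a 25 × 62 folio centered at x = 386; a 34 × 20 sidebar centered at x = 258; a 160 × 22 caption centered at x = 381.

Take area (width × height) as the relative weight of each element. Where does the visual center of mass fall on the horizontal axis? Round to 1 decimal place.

x ≈ 314.8

Areas → weights: headline 131·64 = 8384, pull-quote 35·114 = 3990, body column 114·23 = 2622, folio 25·62 = 1550, sidebar 34·20 = 680, caption 160·22 = 3520; Σw = 20746.
Σw·x = 6531184; x̄ = 6531184/20746 ≈ 314.82.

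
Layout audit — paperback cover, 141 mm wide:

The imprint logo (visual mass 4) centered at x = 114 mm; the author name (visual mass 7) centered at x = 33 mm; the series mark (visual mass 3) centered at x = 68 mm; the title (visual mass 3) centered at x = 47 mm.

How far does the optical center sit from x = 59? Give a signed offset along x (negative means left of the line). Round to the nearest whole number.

Total weight = 4 + 7 + 3 + 3 = 17.
x: (4·114 + 7·33 + 3·68 + 3·47) / 17 = 1032 / 17 ≈ 60.71
Against x = 59, that's 60.71 − 59 = 1.71.

≈ 2 mm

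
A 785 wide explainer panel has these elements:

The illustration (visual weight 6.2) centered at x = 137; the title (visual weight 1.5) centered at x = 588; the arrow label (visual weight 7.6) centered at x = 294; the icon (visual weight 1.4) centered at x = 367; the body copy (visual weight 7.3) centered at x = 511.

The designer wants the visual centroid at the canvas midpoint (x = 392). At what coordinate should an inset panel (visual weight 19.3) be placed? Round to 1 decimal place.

New total weight: (6.2 + 1.5 + 7.6 + 1.4 + 7.3) + 19.3 = 43.3.
Along x: (8209.9 + 19.3·x) / 43.3 = 392 (existing moment 6.2·137 + 1.5·588 + 7.6·294 + 1.4·367 + 7.3·511 = 8209.9) ⇒ x = (16973.6 − 8209.9) / 19.3 ≈ 454.08.

x ≈ 454.1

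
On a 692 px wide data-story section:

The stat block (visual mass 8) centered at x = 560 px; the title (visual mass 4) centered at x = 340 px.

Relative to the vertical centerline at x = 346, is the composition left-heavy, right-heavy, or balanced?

right-heavy

Weights sum to 8 + 4 = 12.
Σw·x = 8·560 + 4·340 = 5840, so x̄ = 5840/12 ≈ 486.67.
Since 486.7 is right of 346, the composition reads right-heavy.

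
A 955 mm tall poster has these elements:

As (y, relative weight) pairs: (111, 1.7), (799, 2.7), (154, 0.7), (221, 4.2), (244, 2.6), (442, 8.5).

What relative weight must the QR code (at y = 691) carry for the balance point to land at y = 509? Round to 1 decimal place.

w ≈ 14.3

Fixed elements: Σw = 1.7 + 2.7 + 0.7 + 4.2 + 2.6 + 8.5 = 20.4, Σw·y = 1.7·111 + 2.7·799 + 0.7·154 + 4.2·221 + 2.6·244 + 8.5·442 = 7773.4.
Balance at y = 509 requires (7773.4 + w·691) / (20.4 + w) = 509.
So w = (509·20.4 − 7773.4)/(691 − 509) = 2610.2/182 ≈ 14.34.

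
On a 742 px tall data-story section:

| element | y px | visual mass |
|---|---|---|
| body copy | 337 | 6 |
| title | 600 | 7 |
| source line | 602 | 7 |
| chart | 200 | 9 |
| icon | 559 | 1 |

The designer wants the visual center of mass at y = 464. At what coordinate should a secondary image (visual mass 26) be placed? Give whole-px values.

y ≈ 507

After adding the secondary image, total weight = 6 + 7 + 7 + 9 + 1 + 26 = 56.
y: need Σw·y = 56·464 = 25984. Existing = 6·337 + 7·600 + 7·602 + 9·200 + 1·559 = 12795. Remainder 13189 / 26 ≈ 507.27.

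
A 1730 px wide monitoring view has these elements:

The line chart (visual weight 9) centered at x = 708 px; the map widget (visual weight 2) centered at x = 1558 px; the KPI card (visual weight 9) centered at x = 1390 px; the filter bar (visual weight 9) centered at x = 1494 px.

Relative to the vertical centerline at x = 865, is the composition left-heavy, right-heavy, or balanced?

right-heavy

Weights sum to 9 + 2 + 9 + 9 = 29.
x: (9·708 + 2·1558 + 9·1390 + 9·1494) / 29 = 35444 / 29 ≈ 1222.21
Since 1222.2 is right of 865, the composition reads right-heavy.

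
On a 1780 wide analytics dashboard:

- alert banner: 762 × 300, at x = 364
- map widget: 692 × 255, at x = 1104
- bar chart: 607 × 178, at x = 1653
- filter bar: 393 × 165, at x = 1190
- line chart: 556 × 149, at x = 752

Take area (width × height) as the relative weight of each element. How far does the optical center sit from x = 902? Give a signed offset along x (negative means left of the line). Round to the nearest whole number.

≈ 0

Taking area as weight: alert banner 762·300 = 228600, map widget 692·255 = 176460, bar chart 607·178 = 108046, filter bar 393·165 = 64845, line chart 556·149 = 82844. Sum 660795.
x: (228600·364 + 176460·1104 + 108046·1653 + 64845·1190 + 82844·752) / 660795 = 596086516 / 660795 ≈ 902.07
Difference: 902.07 − 902 ≈ 0.07.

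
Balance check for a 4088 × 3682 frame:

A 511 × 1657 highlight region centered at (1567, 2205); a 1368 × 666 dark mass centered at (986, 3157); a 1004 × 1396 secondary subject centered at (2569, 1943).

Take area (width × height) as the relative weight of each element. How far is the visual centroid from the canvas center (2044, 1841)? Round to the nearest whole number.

Areas: highlight region 511·1657 = 846727, dark mass 1368·666 = 911088, secondary subject 1004·1396 = 1401584. Total weight = 3159399.
Σw·x = 846727·1567 + 911088·986 + 1401584·2569 = 5825823273, so x̄ = 5825823273/3159399 ≈ 1843.97.
Σw·y = 846727·2205 + 911088·3157 + 1401584·1943 = 7466615563, so ȳ = 7466615563/3159399 ≈ 2363.30.
Relative to (2044, 1841): Δ = (-200.03, 522.30); |Δ| = √(-200.03² + 522.30²) ≈ 559.30.

≈ 559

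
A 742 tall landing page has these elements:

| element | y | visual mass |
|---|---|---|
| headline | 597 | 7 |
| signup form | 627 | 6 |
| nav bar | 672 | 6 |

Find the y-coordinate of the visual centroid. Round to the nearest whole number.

Total weight = 7 + 6 + 6 = 19.
y: (7·597 + 6·627 + 6·672) / 19 = 11973 / 19 ≈ 630.16

y ≈ 630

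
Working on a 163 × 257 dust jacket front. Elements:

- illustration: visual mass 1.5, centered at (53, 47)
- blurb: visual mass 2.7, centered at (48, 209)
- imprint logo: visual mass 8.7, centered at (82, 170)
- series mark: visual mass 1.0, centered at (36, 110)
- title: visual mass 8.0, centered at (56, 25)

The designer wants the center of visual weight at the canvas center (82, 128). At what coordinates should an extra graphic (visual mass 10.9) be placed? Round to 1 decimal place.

After adding the extra graphic, total weight = 1.5 + 2.7 + 8.7 + 1.0 + 8.0 + 10.9 = 32.8.
x: target moment 32.8×82 = 2689.6; current 1.5·53 + 2.7·48 + 8.7·82 + 1.0·36 + 8.0·56 = 1406.5; the extra graphic supplies 1283.1, so x = 1283.1/10.9 ≈ 117.72.
y: target moment 32.8×128 = 4198.4; current 1.5·47 + 2.7·209 + 8.7·170 + 1.0·110 + 8.0·25 = 2423.8; the extra graphic supplies 1774.6, so y = 1774.6/10.9 ≈ 162.81.

(117.7, 162.8)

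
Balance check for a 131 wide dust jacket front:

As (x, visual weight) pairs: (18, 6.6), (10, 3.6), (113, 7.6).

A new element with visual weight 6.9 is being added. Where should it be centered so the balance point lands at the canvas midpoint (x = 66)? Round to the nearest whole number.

With the new element, Σw becomes 6.6 + 3.6 + 7.6 + 6.9 = 24.7.
x: target moment 24.7×66 = 1630.2; current 6.6·18 + 3.6·10 + 7.6·113 = 1013.6; the new element supplies 616.6, so x = 616.6/6.9 ≈ 89.36.

x ≈ 89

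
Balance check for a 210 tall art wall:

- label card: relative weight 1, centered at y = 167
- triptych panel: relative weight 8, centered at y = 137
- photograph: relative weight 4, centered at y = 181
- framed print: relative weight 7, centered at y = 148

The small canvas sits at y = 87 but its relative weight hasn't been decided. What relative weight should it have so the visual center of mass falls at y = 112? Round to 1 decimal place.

w ≈ 31.3

Fixed elements: Σw = 1 + 8 + 4 + 7 = 20, Σw·y = 1·167 + 8·137 + 4·181 + 7·148 = 3023.
Set Σw·y/Σw = 112: (3023 + 87w) = 112·(20 + w).
So w = (112·20 − 3023)/(87 − 112) = -783/-25 ≈ 31.32.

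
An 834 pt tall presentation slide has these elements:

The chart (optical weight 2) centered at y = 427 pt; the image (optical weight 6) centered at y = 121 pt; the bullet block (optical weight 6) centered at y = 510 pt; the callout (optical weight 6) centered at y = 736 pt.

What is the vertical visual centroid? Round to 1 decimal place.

y ≈ 452.8

Total weight = 2 + 6 + 6 + 6 = 20.
y: (2·427 + 6·121 + 6·510 + 6·736) / 20 = 9056 / 20 ≈ 452.80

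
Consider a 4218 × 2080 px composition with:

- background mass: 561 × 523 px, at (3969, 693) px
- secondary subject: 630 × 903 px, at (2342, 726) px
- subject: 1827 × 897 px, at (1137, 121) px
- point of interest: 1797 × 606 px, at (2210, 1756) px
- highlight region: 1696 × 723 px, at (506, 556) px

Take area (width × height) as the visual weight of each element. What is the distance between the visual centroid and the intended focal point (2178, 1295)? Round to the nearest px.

Taking area as weight: background mass 561·523 = 293403, secondary subject 630·903 = 568890, subject 1827·897 = 1638819, point of interest 1797·606 = 1088982, highlight region 1696·723 = 1226208. Sum 4816302.
x-moment: 293403·3969 + 568890·2342 + 1638819·1137 + 1088982·2210 + 1226208·506 = 7387305558; centroid 7387305558/4816302 ≈ 1533.81.
y-moment: 293403·693 + 568890·726 + 1638819·121 + 1088982·1756 + 1226208·556 = 3408663558; centroid 3408663558/4816302 ≈ 707.73.
Offset from (2178, 1295): Δx ≈ -644.19, Δy ≈ -587.27; distance = √(Δx² + Δy²) ≈ 871.70.

≈ 872 px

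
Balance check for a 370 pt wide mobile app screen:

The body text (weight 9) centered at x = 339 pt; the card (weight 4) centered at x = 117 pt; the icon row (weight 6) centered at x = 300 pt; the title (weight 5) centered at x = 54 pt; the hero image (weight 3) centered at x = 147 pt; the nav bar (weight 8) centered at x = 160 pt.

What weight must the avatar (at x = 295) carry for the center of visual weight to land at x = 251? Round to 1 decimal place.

w ≈ 33.5

Existing Σw = 35 (9 + 4 + 6 + 5 + 3 + 8); existing moment 9·339 + 4·117 + 6·300 + 5·54 + 3·147 + 8·160 = 7310.
Balance at x = 251 requires (7310 + w·295) / (35 + w) = 251.
Solving: w = (251·35 − 7310) / (295 − 251) = 1475 / 44 ≈ 33.52.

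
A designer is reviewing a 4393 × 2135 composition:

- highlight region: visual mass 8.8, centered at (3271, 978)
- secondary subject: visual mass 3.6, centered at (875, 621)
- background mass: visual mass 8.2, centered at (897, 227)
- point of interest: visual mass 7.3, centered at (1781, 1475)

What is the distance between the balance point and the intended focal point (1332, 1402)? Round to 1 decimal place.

≈ 780.0

Σw = 8.8 + 3.6 + 8.2 + 7.3 = 27.9.
Σw·x = 8.8·3271 + 3.6·875 + 8.2·897 + 7.3·1781 = 52291.5, so x̄ = 52291.5/27.9 ≈ 1874.25.
Σw·y = 8.8·978 + 3.6·621 + 8.2·227 + 7.3·1475 = 23470.9, so ȳ = 23470.9/27.9 ≈ 841.25.
From (1332, 1402): dx = 542.25, dy = -560.75, so the distance is √(dx²+dy²) ≈ 780.05.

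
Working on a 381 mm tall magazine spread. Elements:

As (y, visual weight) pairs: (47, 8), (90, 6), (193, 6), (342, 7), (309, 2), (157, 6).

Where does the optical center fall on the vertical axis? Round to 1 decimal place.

y ≈ 172.2

Σw = 8 + 6 + 6 + 7 + 2 + 6 = 35.
Σw·y = 6028; ȳ = 6028/35 ≈ 172.23.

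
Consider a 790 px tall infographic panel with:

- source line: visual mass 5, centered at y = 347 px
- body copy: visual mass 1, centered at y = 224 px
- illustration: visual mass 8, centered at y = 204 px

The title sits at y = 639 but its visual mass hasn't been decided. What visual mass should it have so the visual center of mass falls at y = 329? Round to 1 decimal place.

Existing Σw = 14 (5 + 1 + 8); existing moment 5·347 + 1·224 + 8·204 = 3591.
For the centroid to hit 329: (3591 + w·639) / (14 + w) = 329.
Solving: w = (329·14 − 3591) / (639 − 329) = 1015 / 310 ≈ 3.27.

w ≈ 3.3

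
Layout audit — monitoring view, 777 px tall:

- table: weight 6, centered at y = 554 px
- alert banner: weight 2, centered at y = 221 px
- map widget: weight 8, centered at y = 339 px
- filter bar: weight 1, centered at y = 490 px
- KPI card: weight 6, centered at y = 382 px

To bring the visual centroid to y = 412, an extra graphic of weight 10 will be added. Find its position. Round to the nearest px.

With the extra graphic, Σw becomes 6 + 2 + 8 + 1 + 6 + 10 = 33.
y: target moment 33×412 = 13596; current 6·554 + 2·221 + 8·339 + 1·490 + 6·382 = 9260; the extra graphic supplies 4336, so y = 4336/10 ≈ 433.60.

y ≈ 434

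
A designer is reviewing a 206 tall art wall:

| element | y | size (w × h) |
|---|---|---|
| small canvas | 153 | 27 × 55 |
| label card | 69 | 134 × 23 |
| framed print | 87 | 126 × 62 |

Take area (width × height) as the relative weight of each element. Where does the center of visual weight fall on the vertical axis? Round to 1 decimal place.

Areas: small canvas 27·55 = 1485, label card 134·23 = 3082, framed print 126·62 = 7812. Total weight = 12379.
Σw·y = 1485·153 + 3082·69 + 7812·87 = 1119507, so ȳ = 1119507/12379 ≈ 90.44.

y ≈ 90.4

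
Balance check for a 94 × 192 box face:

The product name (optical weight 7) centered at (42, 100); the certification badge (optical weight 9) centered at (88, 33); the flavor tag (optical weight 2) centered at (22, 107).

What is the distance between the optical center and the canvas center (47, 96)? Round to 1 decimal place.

≈ 32.8

Σw = 7 + 9 + 2 = 18.
x: (7·42 + 9·88 + 2·22) / 18 = 1130 / 18 ≈ 62.78
y: (7·100 + 9·33 + 2·107) / 18 = 1211 / 18 ≈ 67.28
Offset from (47, 96): Δx ≈ 15.78, Δy ≈ -28.72; distance = √(Δx² + Δy²) ≈ 32.77.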